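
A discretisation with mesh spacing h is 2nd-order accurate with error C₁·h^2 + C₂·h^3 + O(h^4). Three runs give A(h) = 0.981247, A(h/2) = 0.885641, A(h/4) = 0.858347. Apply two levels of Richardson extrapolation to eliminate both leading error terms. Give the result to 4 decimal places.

First eliminate the h^2 term (factor 2^2 = 4):
  B₁ = (4·0.885641 − 0.981247)/3 = 0.853772
  B₂ = (4·0.858347 − 0.885641)/3 = 0.849249
Then eliminate the h^3 term (factor 2^3 = 8):
  (8·0.849249 − 0.853772)/7 = 0.848603

0.8486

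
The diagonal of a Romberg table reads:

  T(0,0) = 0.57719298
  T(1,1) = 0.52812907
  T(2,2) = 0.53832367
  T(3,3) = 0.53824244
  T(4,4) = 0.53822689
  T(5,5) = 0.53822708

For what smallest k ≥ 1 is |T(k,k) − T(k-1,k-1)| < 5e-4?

k = 3

|T(1,1) − T(0,0)| = 0.04906391 ≥ 5e-4
|T(2,2) − T(1,1)| = 0.01019460 ≥ 5e-4
|T(3,3) − T(2,2)| = 0.00008123 < 5e-4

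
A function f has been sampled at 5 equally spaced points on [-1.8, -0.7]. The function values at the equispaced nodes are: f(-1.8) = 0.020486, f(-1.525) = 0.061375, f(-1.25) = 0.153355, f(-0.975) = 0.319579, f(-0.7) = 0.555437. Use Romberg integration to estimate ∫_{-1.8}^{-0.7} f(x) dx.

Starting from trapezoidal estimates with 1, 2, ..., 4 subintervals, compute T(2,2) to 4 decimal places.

0.2208

T(0,0) (trapezoid, 1 panel, h=1.1000): 0.316758
T(1,0) (trapezoid, 2 panels, h=0.5500): 0.242724
T(2,0) (trapezoid, 4 panels, h=0.2750): 0.226124
T(1,1) = 0.242724 + (0.242724 − 0.316758)/3 = 0.218046
T(2,1) = 0.226124 + (0.226124 − 0.242724)/3 = 0.220591
T(2,2) = 0.220591 + (0.220591 − 0.218046)/15 = 0.220761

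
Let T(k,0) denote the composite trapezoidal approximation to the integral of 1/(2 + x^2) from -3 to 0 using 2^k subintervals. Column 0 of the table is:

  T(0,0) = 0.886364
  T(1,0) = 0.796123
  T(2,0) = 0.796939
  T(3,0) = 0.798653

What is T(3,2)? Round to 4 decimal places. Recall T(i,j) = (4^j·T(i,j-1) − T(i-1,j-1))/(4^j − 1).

0.7994

Richardson extrapolation on the trapezoidal column (denominator 4−1=3):
T(2,1) = (4·0.796939 − 0.796123) / 3 = 0.797211
T(3,1) = (4·0.798653 − 0.796939) / 3 = 0.799224
T(3,2) = (16·0.799224 − 0.797211) / 15 = 0.799358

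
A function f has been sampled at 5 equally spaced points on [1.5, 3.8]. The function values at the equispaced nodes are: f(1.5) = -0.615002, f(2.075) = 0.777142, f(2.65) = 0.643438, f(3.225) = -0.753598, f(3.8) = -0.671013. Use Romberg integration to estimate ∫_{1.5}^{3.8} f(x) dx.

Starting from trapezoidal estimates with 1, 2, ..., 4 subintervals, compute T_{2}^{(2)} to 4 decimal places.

-0.0135

T_{0}^{(0)} (trapezoid, 1 panel, h=2.3000): -1.478917
T_{1}^{(0)} (trapezoid, 2 panels, h=1.1500): 0.000495
T_{2}^{(0)} (trapezoid, 4 panels, h=0.5750): 0.013785
T_{1}^{(1)} = 0.000495 + (0.000495 − (-1.478917))/3 = 0.493632
T_{2}^{(1)} = 0.013785 + (0.013785 − 0.000495)/3 = 0.018215
T_{2}^{(2)} = 0.018215 + (0.018215 − 0.493632)/15 = -0.013479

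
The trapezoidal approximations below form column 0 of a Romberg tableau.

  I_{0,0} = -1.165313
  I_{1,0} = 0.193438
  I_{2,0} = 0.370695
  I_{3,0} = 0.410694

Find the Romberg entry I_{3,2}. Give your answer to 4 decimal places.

Richardson extrapolation on the trapezoidal column (denominator 4−1=3):
I_{2,1} = 0.370695 + (0.370695 − 0.193438)/3 = 0.429781
I_{3,1} = (4·0.410694 − 0.370695) / 3 = 0.424027
I_{3,2} = (16·0.424027 − 0.429781) / 15 = 0.423643

0.4236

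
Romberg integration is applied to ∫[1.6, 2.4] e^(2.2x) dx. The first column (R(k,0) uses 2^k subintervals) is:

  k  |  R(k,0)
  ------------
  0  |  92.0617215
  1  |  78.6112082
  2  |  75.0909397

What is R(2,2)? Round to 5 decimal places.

73.90350

R(1,1) = (4·78.6112082 − 92.0617215) / 3 = 74.1277038
R(2,1) = 75.0909397 + (75.0909397 − 78.6112082)/3 = 73.9175169
R(2,2) = (16·73.9175169 − 74.1277038) / 15 = 73.9035044
(Column j=1 coincides with Simpson's rule on the same nodes.)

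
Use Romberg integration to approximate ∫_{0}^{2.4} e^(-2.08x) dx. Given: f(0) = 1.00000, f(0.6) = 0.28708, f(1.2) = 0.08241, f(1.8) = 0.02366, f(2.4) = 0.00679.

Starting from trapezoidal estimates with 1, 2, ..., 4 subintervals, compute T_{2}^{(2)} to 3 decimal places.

T_{0}^{(0)} (trapezoid, 1 panel, h=2.4000): 1.20815
T_{1}^{(0)} (trapezoid, 2 panels, h=1.2000): 0.70297
T_{2}^{(0)} (trapezoid, 4 panels, h=0.6000): 0.53793
T_{1}^{(1)} = 0.70297 + (0.70297 − 1.20815)/3 = 0.53458
T_{2}^{(1)} = 0.53793 + (0.53793 − 0.70297)/3 = 0.48292
T_{2}^{(2)} = 0.48292 + (0.48292 − 0.53458)/15 = 0.47948

0.479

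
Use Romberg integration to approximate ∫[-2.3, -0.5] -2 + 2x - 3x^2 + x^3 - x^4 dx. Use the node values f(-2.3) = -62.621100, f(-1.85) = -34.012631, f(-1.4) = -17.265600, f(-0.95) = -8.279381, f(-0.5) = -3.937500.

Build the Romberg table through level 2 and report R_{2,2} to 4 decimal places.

R_{0,0} (trapezoid, 1 panel, h=1.8000): -59.902740
R_{1,0} (trapezoid, 2 panels, h=0.9000): -45.490410
R_{2,0} (trapezoid, 4 panels, h=0.4500): -41.776610
R_{1,1} = -45.490410 + (-45.490410 − (-59.902740))/3 = -40.686300
R_{2,1} = -41.776610 + (-41.776610 − (-45.490410))/3 = -40.538677
R_{2,2} = -40.538677 + (-40.538677 − (-40.686300))/15 = -40.528835

-40.5288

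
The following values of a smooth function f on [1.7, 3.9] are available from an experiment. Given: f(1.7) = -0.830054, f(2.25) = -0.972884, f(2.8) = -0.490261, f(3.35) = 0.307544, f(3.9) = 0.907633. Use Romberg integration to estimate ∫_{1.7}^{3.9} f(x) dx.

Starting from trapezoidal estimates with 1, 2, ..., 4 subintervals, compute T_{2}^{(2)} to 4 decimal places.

T_{0}^{(0)} (trapezoid, 1 panel, h=2.2000): 0.085337
T_{1}^{(0)} (trapezoid, 2 panels, h=1.1000): -0.496619
T_{2}^{(0)} (trapezoid, 4 panels, h=0.5500): -0.614246
T_{1}^{(1)} = -0.496619 + (-0.496619 − 0.085337)/3 = -0.690604
T_{2}^{(1)} = -0.614246 + (-0.614246 − (-0.496619))/3 = -0.653455
T_{2}^{(2)} = -0.653455 + (-0.653455 − (-0.690604))/15 = -0.650978

-0.6510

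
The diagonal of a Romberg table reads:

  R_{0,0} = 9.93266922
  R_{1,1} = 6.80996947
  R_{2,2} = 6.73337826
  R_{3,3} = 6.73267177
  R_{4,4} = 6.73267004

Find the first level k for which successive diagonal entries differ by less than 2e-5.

k = 4

|R_{1,1} − R_{0,0}| = 3.12269975 ≥ 2e-5
|R_{2,2} − R_{1,1}| = 0.07659121 ≥ 2e-5
|R_{3,3} − R_{2,2}| = 0.00070649 ≥ 2e-5
|R_{4,4} − R_{3,3}| = 0.00000173 < 2e-5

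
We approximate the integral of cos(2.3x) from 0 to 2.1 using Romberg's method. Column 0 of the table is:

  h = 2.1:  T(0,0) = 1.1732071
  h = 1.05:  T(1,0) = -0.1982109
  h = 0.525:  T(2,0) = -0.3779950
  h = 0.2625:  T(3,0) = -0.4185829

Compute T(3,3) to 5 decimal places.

Richardson extrapolation on the trapezoidal column (denominator 4−1=3):
T(1,1) = -0.1982109 + (-0.1982109 − 1.1732071)/3 = -0.6553502
T(2,1) = (4·(-0.3779950) − (-0.1982109)) / 3 = -0.4379230
T(3,1) = (4·(-0.4185829) − (-0.3779950)) / 3 = -0.4321122
T(2,2) = (16·(-0.4379230) − (-0.6553502)) / 15 = -0.4234279
T(3,2) = (16·(-0.4321122) − (-0.4379230)) / 15 = -0.4317248
T(3,3) = (64·(-0.4317248) − (-0.4234279)) / 63 = -0.4318565
(Column j=1 coincides with Simpson's rule on the same nodes.)

-0.43186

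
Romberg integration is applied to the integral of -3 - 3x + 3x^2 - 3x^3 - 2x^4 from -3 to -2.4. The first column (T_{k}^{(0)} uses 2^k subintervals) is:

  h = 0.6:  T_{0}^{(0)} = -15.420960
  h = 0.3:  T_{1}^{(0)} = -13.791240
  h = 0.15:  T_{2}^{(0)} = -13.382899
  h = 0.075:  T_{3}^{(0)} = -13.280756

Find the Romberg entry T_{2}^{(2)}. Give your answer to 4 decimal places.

-13.2467

Richardson extrapolation on the trapezoidal column (denominator 4−1=3):
T_{1}^{(1)} = -13.791240 + (-13.791240 − (-15.420960))/3 = -13.248000
T_{2}^{(1)} = (4·(-13.382899) − (-13.791240)) / 3 = -13.246785
T_{2}^{(2)} = (16·(-13.246785) − (-13.248000)) / 15 = -13.246704
(Column j=1 coincides with Simpson's rule on the same nodes.)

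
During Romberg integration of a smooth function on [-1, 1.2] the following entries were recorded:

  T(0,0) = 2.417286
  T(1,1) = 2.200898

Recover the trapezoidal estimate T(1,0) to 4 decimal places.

2.2550

From T(1,1) = (4·T(1,0) − T(0,0))/3, solve for T(1,0):
4·T(1,0) = 3·2.200898 + 2.417286 = 9.019980
T(1,0) = 2.254995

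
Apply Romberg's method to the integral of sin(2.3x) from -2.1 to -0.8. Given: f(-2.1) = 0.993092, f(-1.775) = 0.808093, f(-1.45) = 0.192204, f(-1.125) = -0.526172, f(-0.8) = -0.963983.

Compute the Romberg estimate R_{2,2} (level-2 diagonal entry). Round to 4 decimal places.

R_{0,0} (trapezoid, 1 panel, h=1.3000): 0.018921
R_{1,0} (trapezoid, 2 panels, h=0.6500): 0.134393
R_{2,0} (trapezoid, 4 panels, h=0.3250): 0.158821
R_{1,1} = 0.134393 + (0.134393 − 0.018921)/3 = 0.172884
R_{2,1} = 0.158821 + (0.158821 − 0.134393)/3 = 0.166964
R_{2,2} = 0.166964 + (0.166964 − 0.172884)/15 = 0.166569

0.1666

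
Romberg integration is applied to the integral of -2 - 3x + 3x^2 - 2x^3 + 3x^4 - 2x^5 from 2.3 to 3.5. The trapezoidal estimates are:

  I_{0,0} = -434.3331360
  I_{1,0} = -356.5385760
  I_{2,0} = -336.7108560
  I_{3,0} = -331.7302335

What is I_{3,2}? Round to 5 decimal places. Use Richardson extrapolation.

I_{2,1} = (4·(-336.7108560) − (-356.5385760)) / 3 = -330.1016160
I_{3,1} = (4·(-331.7302335) − (-336.7108560)) / 3 = -330.0700260
I_{3,2} = -330.0700260 + (-330.0700260 − (-330.1016160))/15 = -330.0679200

-330.06792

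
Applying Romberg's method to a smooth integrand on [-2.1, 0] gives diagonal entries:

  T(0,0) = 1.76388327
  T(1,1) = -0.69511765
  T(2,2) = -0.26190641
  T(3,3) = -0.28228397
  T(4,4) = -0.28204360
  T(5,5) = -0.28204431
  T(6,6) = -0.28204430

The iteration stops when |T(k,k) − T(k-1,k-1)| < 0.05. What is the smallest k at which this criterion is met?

|T(1,1) − T(0,0)| = 2.45900092 ≥ 0.05
|T(2,2) − T(1,1)| = 0.43321124 ≥ 0.05
|T(3,3) − T(2,2)| = 0.02037756 < 0.05

k = 3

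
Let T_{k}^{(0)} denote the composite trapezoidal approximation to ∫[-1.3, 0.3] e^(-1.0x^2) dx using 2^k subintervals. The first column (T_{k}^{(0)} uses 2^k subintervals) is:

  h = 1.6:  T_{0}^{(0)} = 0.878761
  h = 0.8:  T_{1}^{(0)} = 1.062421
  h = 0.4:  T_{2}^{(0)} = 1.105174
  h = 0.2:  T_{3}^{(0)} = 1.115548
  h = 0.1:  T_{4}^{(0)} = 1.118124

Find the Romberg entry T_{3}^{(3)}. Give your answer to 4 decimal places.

1.1190

T_{1}^{(1)} = (4·1.062421 − 0.878761) / 3 = 1.123641
T_{2}^{(1)} = 1.105174 + (1.105174 − 1.062421)/3 = 1.119425
T_{3}^{(1)} = (4·1.115548 − 1.105174) / 3 = 1.119006
T_{2}^{(2)} = (16·1.119425 − 1.123641) / 15 = 1.119144
T_{3}^{(2)} = (16·1.119006 − 1.119425) / 15 = 1.118978
T_{3}^{(3)} = 1.118978 + (1.118978 − 1.119144)/63 = 1.118975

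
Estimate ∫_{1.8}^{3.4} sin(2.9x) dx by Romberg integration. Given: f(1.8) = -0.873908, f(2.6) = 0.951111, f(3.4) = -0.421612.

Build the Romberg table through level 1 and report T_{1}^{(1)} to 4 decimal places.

0.6690

T_{0}^{(0)} (trapezoid, 1 panel, h=1.6000): -1.036416
T_{1}^{(0)} (trapezoid, 2 panels, h=0.8000): 0.242681
T_{1}^{(1)} = 0.242681 + (0.242681 − (-1.036416))/3 = 0.669047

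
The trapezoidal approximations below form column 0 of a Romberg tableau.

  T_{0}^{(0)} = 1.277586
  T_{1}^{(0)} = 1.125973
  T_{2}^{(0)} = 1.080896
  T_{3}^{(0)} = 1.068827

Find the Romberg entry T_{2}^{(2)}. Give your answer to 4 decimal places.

Richardson extrapolation on the trapezoidal column (denominator 4−1=3):
T_{1}^{(1)} = 1.125973 + (1.125973 − 1.277586)/3 = 1.075435
T_{2}^{(1)} = (4·1.080896 − 1.125973) / 3 = 1.065870
T_{2}^{(2)} = (16·1.065870 − 1.075435) / 15 = 1.065232

1.0652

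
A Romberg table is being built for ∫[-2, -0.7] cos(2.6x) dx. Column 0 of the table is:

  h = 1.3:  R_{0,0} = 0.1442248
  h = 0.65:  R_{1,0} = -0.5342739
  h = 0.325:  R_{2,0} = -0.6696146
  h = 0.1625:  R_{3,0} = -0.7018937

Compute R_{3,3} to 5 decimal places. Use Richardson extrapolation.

R_{1,1} = -0.5342739 + (-0.5342739 − 0.1442248)/3 = -0.7604401
R_{2,1} = (4·(-0.6696146) − (-0.5342739)) / 3 = -0.7147282
R_{3,1} = -0.7018937 + (-0.7018937 − (-0.6696146))/3 = -0.7126534
R_{2,2} = (16·(-0.7147282) − (-0.7604401)) / 15 = -0.7116807
R_{3,2} = -0.7126534 + (-0.7126534 − (-0.7147282))/15 = -0.7125151
R_{3,3} = (64·(-0.7125151) − (-0.7116807)) / 63 = -0.7125283

-0.71253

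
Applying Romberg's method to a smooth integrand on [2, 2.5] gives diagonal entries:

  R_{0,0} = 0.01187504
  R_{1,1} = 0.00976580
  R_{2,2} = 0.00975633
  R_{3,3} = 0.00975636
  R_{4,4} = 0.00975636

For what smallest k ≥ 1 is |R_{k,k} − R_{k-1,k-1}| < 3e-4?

k = 2

|R_{1,1} − R_{0,0}| = 0.00210924 ≥ 3e-4
|R_{2,2} − R_{1,1}| = 0.00000947 < 3e-4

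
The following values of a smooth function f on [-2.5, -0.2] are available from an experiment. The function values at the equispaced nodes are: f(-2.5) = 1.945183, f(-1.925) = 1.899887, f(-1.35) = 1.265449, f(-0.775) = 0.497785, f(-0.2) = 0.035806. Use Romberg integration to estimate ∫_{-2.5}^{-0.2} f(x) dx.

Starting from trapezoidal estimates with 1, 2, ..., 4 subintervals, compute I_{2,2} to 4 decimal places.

2.7032

I_{0,0} (trapezoid, 1 panel, h=2.3000): 2.278137
I_{1,0} (trapezoid, 2 panels, h=1.1500): 2.594335
I_{2,0} (trapezoid, 4 panels, h=0.5750): 2.675829
I_{1,1} = 2.594335 + (2.594335 − 2.278137)/3 = 2.699734
I_{2,1} = 2.675829 + (2.675829 − 2.594335)/3 = 2.702994
I_{2,2} = 2.702994 + (2.702994 − 2.699734)/15 = 2.703211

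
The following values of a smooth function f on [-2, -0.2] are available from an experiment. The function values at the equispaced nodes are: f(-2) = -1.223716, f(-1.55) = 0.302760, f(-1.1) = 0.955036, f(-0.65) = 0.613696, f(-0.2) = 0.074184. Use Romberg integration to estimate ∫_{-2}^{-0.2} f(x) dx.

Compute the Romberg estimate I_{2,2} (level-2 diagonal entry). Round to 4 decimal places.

I_{0,0} (trapezoid, 1 panel, h=1.8000): -1.034579
I_{1,0} (trapezoid, 2 panels, h=0.9000): 0.342243
I_{2,0} (trapezoid, 4 panels, h=0.4500): 0.583527
I_{1,1} = 0.342243 + (0.342243 − (-1.034579))/3 = 0.801184
I_{2,1} = 0.583527 + (0.583527 − 0.342243)/3 = 0.663955
I_{2,2} = 0.663955 + (0.663955 − 0.801184)/15 = 0.654806

0.6548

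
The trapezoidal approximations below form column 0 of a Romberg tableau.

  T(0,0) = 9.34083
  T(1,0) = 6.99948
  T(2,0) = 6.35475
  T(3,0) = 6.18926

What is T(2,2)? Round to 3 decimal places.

T(1,1) = 6.99948 + (6.99948 − 9.34083)/3 = 6.21903
T(2,1) = 6.35475 + (6.35475 − 6.99948)/3 = 6.13984
T(2,2) = 6.13984 + (6.13984 − 6.21903)/15 = 6.13456
(Column j=1 coincides with Simpson's rule on the same nodes.)

6.135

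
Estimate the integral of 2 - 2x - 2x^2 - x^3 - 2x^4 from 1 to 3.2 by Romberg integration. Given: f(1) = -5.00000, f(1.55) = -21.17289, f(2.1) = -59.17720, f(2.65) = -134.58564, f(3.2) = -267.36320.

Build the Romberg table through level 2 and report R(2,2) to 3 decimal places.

R(0,0) (trapezoid, 1 panel, h=2.2000): -299.59952
R(1,0) (trapezoid, 2 panels, h=1.1000): -214.89468
R(2,0) (trapezoid, 4 panels, h=0.5500): -193.11453
R(1,1) = -214.89468 + (-214.89468 − (-299.59952))/3 = -186.65973
R(2,1) = -193.11453 + (-193.11453 − (-214.89468))/3 = -185.85448
R(2,2) = -185.85448 + (-185.85448 − (-186.65973))/15 = -185.80080

-185.801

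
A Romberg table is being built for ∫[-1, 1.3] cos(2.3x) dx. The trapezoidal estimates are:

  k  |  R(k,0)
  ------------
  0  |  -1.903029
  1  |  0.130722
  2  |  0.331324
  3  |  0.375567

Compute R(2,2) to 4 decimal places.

0.3708

Richardson extrapolation on the trapezoidal column (denominator 4−1=3):
R(1,1) = 0.130722 + (0.130722 − (-1.903029))/3 = 0.808639
R(2,1) = 0.331324 + (0.331324 − 0.130722)/3 = 0.398191
R(2,2) = 0.398191 + (0.398191 − 0.808639)/15 = 0.370828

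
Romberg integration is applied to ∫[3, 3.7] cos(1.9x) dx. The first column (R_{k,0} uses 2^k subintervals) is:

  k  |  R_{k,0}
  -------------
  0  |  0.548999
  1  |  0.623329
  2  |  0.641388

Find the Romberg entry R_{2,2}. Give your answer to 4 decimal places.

0.6474

Richardson extrapolation on the trapezoidal column (denominator 4−1=3):
R_{1,1} = (4·0.623329 − 0.548999) / 3 = 0.648106
R_{2,1} = (4·0.641388 − 0.623329) / 3 = 0.647408
R_{2,2} = (16·0.647408 − 0.648106) / 15 = 0.647361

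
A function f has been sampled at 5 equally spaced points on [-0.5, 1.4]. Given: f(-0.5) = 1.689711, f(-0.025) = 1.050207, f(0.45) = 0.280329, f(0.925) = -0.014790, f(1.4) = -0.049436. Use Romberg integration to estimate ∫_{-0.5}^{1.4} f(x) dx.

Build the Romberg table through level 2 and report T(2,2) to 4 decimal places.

1.0129

T(0,0) (trapezoid, 1 panel, h=1.9000): 1.558261
T(1,0) (trapezoid, 2 panels, h=0.9500): 1.045443
T(2,0) (trapezoid, 4 panels, h=0.4750): 1.014545
T(1,1) = 1.045443 + (1.045443 − 1.558261)/3 = 0.874504
T(2,1) = 1.014545 + (1.014545 − 1.045443)/3 = 1.004246
T(2,2) = 1.004246 + (1.004246 − 0.874504)/15 = 1.012895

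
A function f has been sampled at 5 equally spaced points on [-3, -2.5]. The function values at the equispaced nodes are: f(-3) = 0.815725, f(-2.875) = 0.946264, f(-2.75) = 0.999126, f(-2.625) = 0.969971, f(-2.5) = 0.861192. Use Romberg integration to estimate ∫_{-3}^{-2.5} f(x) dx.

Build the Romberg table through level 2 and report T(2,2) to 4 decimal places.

T(0,0) (trapezoid, 1 panel, h=0.5000): 0.419229
T(1,0) (trapezoid, 2 panels, h=0.2500): 0.459396
T(2,0) (trapezoid, 4 panels, h=0.1250): 0.469227
T(1,1) = 0.459396 + (0.459396 − 0.419229)/3 = 0.472785
T(2,1) = 0.469227 + (0.469227 − 0.459396)/3 = 0.472504
T(2,2) = 0.472504 + (0.472504 − 0.472785)/15 = 0.472485

0.4725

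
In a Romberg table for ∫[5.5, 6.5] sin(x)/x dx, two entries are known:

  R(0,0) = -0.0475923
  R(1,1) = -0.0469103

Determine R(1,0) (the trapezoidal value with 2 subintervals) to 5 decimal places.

-0.04708

From R(1,1) = (4·R(1,0) − R(0,0))/3, solve for R(1,0):
4·R(1,0) = 3·(-0.0469103) + (-0.0475923) = -0.1883232
R(1,0) = -0.0470808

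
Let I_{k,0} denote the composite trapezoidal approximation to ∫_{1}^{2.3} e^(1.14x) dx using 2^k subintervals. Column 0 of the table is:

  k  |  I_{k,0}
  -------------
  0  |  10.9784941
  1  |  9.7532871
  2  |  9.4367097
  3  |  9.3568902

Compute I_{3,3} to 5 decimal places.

9.33022

Richardson extrapolation on the trapezoidal column (denominator 4−1=3):
I_{1,1} = 9.7532871 + (9.7532871 − 10.9784941)/3 = 9.3448848
I_{2,1} = (4·9.4367097 − 9.7532871) / 3 = 9.3311839
I_{3,1} = 9.3568902 + (9.3568902 − 9.4367097)/3 = 9.3302837
I_{2,2} = (16·9.3311839 − 9.3448848) / 15 = 9.3302705
I_{3,2} = (16·9.3302837 − 9.3311839) / 15 = 9.3302237
I_{3,3} = (64·9.3302237 − 9.3302705) / 63 = 9.3302230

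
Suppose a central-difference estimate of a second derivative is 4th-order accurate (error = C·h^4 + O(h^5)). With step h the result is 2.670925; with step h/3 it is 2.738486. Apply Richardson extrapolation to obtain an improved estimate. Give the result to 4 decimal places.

2.7393

Extrapolated value = (81·A(h/3) − A(h)) / (81 − 1)
= (81·2.738486 − 2.670925) / 80
= 219.146441 / 80 = 2.739331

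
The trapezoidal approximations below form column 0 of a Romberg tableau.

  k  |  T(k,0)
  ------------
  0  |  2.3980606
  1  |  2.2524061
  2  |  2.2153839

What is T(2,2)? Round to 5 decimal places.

2.20299

Richardson extrapolation on the trapezoidal column (denominator 4−1=3):
T(1,1) = 2.2524061 + (2.2524061 − 2.3980606)/3 = 2.2038546
T(2,1) = 2.2153839 + (2.2153839 − 2.2524061)/3 = 2.2030432
T(2,2) = 2.2030432 + (2.2030432 − 2.2038546)/15 = 2.2029891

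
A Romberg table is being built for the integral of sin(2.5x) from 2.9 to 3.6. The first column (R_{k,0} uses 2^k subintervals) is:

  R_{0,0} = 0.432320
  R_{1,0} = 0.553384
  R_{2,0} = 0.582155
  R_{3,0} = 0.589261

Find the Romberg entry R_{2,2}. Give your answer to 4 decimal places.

0.5916

Richardson extrapolation on the trapezoidal column (denominator 4−1=3):
R_{1,1} = 0.553384 + (0.553384 − 0.432320)/3 = 0.593739
R_{2,1} = 0.582155 + (0.582155 − 0.553384)/3 = 0.591745
R_{2,2} = (16·0.591745 − 0.593739) / 15 = 0.591612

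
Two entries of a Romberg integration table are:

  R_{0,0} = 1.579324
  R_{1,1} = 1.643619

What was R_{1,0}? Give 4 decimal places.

From R_{1,1} = (4·R_{1,0} − R_{0,0})/3, solve for R_{1,0}:
4·R_{1,0} = 3·1.643619 + 1.579324 = 6.510181
R_{1,0} = 1.627545

1.6275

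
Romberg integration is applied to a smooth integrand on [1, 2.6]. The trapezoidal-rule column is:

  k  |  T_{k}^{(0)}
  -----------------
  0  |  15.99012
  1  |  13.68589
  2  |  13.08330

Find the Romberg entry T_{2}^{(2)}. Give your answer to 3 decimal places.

Richardson extrapolation on the trapezoidal column (denominator 4−1=3):
T_{1}^{(1)} = (4·13.68589 − 15.99012) / 3 = 12.91781
T_{2}^{(1)} = 13.08330 + (13.08330 − 13.68589)/3 = 12.88244
T_{2}^{(2)} = 12.88244 + (12.88244 − 12.91781)/15 = 12.88008
(Column j=1 coincides with Simpson's rule on the same nodes.)

12.880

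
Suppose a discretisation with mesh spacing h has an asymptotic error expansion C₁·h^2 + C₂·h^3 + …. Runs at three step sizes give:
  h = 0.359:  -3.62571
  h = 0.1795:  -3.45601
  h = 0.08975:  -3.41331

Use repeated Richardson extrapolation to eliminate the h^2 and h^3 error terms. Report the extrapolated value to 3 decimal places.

-3.399

First eliminate the h^2 term (factor 2^2 = 4):
  B₁ = (4·(-3.45601) − (-3.62571))/3 = -3.39944
  B₂ = (4·(-3.41331) − (-3.45601))/3 = -3.39908
Then eliminate the h^3 term (factor 2^3 = 8):
  (8·(-3.39908) − (-3.39944))/7 = -3.39903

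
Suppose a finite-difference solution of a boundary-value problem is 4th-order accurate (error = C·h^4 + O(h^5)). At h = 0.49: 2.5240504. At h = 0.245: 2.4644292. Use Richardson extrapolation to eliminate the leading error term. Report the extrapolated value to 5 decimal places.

The leading error scales as h^4; refining by a factor of 2 reduces it by 2^4 = 16.
Extrapolated value = (16·A(h/2) − A(h)) / (16 − 1)
= (16·2.4644292 − 2.5240504) / 15
= 36.9068168 / 15 = 2.4604545

2.46045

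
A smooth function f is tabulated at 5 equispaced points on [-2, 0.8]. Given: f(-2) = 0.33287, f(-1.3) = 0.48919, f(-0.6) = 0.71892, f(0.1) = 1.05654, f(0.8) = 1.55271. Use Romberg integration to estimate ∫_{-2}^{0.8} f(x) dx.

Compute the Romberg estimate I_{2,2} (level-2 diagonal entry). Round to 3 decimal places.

2.218

I_{0,0} (trapezoid, 1 panel, h=2.8000): 2.63981
I_{1,0} (trapezoid, 2 panels, h=1.4000): 2.32639
I_{2,0} (trapezoid, 4 panels, h=0.7000): 2.24521
I_{1,1} = 2.32639 + (2.32639 − 2.63981)/3 = 2.22192
I_{2,1} = 2.24521 + (2.24521 − 2.32639)/3 = 2.21815
I_{2,2} = 2.21815 + (2.21815 − 2.22192)/15 = 2.21790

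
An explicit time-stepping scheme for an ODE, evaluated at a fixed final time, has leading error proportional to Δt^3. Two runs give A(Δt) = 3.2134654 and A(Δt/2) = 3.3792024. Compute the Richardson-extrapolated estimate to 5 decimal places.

The leading error scales as Δt^3; refining by a factor of 2 reduces it by 2^3 = 8.
Extrapolated value = (8·A(Δt/2) − A(Δt)) / (8 − 1)
= (8·3.3792024 − 3.2134654) / 7
= 23.8201538 / 7 = 3.4028791

3.40288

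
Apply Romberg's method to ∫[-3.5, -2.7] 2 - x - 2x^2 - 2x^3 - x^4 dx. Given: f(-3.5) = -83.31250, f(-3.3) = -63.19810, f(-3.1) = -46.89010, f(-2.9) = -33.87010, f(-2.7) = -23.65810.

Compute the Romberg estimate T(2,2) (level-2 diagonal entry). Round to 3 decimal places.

T(0,0) (trapezoid, 1 panel, h=0.8000): -42.78824
T(1,0) (trapezoid, 2 panels, h=0.4000): -40.15016
T(2,0) (trapezoid, 4 panels, h=0.2000): -39.48872
T(1,1) = -40.15016 + (-40.15016 − (-42.78824))/3 = -39.27080
T(2,1) = -39.48872 + (-39.48872 − (-40.15016))/3 = -39.26824
T(2,2) = -39.26824 + (-39.26824 − (-39.27080))/15 = -39.26807

-39.268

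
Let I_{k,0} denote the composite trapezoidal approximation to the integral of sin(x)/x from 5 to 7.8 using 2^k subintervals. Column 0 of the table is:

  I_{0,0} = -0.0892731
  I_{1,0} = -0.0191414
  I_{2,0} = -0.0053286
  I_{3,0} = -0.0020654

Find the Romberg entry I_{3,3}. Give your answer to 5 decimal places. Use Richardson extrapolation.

I_{1,1} = -0.0191414 + (-0.0191414 − (-0.0892731))/3 = 0.0042358
I_{2,1} = -0.0053286 + (-0.0053286 − (-0.0191414))/3 = -0.0007243
I_{3,1} = -0.0020654 + (-0.0020654 − (-0.0053286))/3 = -0.0009777
I_{2,2} = -0.0007243 + (-0.0007243 − 0.0042358)/15 = -0.0010550
I_{3,2} = -0.0009777 + (-0.0009777 − (-0.0007243))/15 = -0.0009946
I_{3,3} = (64·(-0.0009946) − (-0.0010550)) / 63 = -0.0009936

-0.00099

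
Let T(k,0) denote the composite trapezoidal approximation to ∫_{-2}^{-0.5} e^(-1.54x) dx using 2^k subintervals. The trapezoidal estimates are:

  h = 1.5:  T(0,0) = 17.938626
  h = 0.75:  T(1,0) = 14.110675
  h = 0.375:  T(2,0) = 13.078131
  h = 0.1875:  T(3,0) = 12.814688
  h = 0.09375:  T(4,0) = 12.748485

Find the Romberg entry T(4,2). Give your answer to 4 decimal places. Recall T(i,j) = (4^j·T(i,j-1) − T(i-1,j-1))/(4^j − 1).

Richardson extrapolation on the trapezoidal column (denominator 4−1=3):
T(3,1) = (4·12.814688 − 13.078131) / 3 = 12.726874
T(4,1) = (4·12.748485 − 12.814688) / 3 = 12.726417
T(4,2) = 12.726417 + (12.726417 − 12.726874)/15 = 12.726387

12.7264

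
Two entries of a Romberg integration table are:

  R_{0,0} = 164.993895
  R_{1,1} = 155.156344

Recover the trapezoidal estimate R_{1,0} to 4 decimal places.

From R_{1,1} = (4·R_{1,0} − R_{0,0})/3, solve for R_{1,0}:
4·R_{1,0} = 3·155.156344 + 164.993895 = 630.462927
R_{1,0} = 157.615732

157.6157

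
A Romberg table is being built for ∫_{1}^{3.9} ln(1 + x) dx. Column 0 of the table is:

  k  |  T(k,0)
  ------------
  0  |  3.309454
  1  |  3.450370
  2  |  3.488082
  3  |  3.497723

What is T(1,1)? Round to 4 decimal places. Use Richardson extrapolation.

Richardson extrapolation on the trapezoidal column (denominator 4−1=3):
T(1,1) = (4·3.450370 − 3.309454) / 3 = 3.497342

3.4973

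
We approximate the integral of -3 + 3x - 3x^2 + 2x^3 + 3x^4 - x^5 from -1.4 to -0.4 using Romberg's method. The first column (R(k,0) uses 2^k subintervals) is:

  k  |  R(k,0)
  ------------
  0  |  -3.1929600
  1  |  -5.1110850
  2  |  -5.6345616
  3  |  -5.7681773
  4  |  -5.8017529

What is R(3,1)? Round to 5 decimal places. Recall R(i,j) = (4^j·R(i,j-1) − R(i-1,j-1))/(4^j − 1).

Richardson extrapolation on the trapezoidal column (denominator 4−1=3):
R(3,1) = -5.7681773 + (-5.7681773 − (-5.6345616))/3 = -5.8127159

-5.81272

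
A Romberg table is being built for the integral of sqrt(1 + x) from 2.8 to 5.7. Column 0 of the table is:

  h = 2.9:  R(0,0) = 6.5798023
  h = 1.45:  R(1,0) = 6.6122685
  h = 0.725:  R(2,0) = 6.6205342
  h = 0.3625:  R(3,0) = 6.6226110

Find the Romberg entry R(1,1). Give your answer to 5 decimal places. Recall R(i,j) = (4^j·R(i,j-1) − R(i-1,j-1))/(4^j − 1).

6.62309

Richardson extrapolation on the trapezoidal column (denominator 4−1=3):
R(1,1) = (4·6.6122685 − 6.5798023) / 3 = 6.6230906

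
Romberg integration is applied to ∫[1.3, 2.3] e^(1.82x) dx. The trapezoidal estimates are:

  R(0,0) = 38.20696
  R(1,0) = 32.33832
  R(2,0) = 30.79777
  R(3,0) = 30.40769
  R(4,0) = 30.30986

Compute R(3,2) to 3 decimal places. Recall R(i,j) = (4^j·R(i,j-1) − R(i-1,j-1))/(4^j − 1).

R(2,1) = (4·30.79777 − 32.33832) / 3 = 30.28425
R(3,1) = (4·30.40769 − 30.79777) / 3 = 30.27766
R(3,2) = (16·30.27766 − 30.28425) / 15 = 30.27722

30.277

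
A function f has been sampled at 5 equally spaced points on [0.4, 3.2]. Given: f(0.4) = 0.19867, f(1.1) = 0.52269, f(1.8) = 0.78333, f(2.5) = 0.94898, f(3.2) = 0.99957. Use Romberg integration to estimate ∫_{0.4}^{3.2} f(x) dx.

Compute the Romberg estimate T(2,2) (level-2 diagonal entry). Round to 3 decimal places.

T(0,0) (trapezoid, 1 panel, h=2.8000): 1.67754
T(1,0) (trapezoid, 2 panels, h=1.4000): 1.93543
T(2,0) (trapezoid, 4 panels, h=0.7000): 1.99788
T(1,1) = 1.93543 + (1.93543 − 1.67754)/3 = 2.02139
T(2,1) = 1.99788 + (1.99788 − 1.93543)/3 = 2.01870
T(2,2) = 2.01870 + (2.01870 − 2.02139)/15 = 2.01852

2.019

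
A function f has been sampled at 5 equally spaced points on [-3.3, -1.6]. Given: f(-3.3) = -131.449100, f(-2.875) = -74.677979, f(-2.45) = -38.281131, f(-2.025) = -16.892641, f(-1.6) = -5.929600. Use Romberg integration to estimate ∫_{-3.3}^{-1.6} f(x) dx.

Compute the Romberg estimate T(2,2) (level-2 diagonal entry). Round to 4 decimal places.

T(0,0) (trapezoid, 1 panel, h=1.7000): -116.771895
T(1,0) (trapezoid, 2 panels, h=0.8500): -90.924909
T(2,0) (trapezoid, 4 panels, h=0.4250): -84.379968
T(1,1) = -90.924909 + (-90.924909 − (-116.771895))/3 = -82.309247
T(2,1) = -84.379968 + (-84.379968 − (-90.924909))/3 = -82.198321
T(2,2) = -82.198321 + (-82.198321 − (-82.309247))/15 = -82.190926

-82.1909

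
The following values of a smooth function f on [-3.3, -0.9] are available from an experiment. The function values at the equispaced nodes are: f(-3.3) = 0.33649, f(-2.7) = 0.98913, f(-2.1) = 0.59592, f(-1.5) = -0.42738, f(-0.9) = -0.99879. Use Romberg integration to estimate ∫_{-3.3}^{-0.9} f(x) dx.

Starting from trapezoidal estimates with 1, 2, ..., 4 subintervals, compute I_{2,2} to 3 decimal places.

0.546

I_{0,0} (trapezoid, 1 panel, h=2.4000): -0.79476
I_{1,0} (trapezoid, 2 panels, h=1.2000): 0.31772
I_{2,0} (trapezoid, 4 panels, h=0.6000): 0.49591
I_{1,1} = 0.31772 + (0.31772 − (-0.79476))/3 = 0.68855
I_{2,1} = 0.49591 + (0.49591 − 0.31772)/3 = 0.55531
I_{2,2} = 0.55531 + (0.55531 − 0.68855)/15 = 0.54643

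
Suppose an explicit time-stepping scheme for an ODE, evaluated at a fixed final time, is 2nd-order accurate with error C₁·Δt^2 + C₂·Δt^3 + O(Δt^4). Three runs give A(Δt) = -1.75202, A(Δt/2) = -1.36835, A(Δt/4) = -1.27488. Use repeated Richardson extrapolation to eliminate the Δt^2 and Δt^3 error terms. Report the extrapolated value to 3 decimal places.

-1.244

First eliminate the Δt^2 term (factor 2^2 = 4):
  B₁ = (4·(-1.36835) − (-1.75202))/3 = -1.24046
  B₂ = (4·(-1.27488) − (-1.36835))/3 = -1.24372
Then eliminate the Δt^3 term (factor 2^3 = 8):
  (8·(-1.24372) − (-1.24046))/7 = -1.24419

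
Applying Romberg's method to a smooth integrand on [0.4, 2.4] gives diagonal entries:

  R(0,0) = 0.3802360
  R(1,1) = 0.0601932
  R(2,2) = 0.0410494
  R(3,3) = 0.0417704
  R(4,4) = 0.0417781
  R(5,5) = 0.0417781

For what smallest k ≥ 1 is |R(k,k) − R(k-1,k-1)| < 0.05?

|R(1,1) − R(0,0)| = 0.3200428 ≥ 0.05
|R(2,2) − R(1,1)| = 0.0191438 < 0.05

k = 2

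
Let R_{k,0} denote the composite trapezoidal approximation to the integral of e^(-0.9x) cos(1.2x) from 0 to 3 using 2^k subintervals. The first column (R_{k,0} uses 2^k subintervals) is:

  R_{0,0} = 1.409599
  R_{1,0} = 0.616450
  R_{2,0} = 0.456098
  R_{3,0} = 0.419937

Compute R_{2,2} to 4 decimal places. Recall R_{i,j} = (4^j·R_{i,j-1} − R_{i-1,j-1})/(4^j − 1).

0.4060

R_{1,1} = (4·0.616450 − 1.409599) / 3 = 0.352067
R_{2,1} = (4·0.456098 − 0.616450) / 3 = 0.402647
R_{2,2} = (16·0.402647 − 0.352067) / 15 = 0.406019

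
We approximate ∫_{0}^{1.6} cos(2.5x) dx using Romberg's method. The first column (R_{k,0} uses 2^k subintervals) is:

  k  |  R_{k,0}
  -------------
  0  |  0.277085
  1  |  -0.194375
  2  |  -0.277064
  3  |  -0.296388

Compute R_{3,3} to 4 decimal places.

-0.3027

Richardson extrapolation on the trapezoidal column (denominator 4−1=3):
R_{1,1} = -0.194375 + (-0.194375 − 0.277085)/3 = -0.351528
R_{2,1} = -0.277064 + (-0.277064 − (-0.194375))/3 = -0.304627
R_{3,1} = -0.296388 + (-0.296388 − (-0.277064))/3 = -0.302829
R_{2,2} = (16·(-0.304627) − (-0.351528)) / 15 = -0.301500
R_{3,2} = (16·(-0.302829) − (-0.304627)) / 15 = -0.302709
R_{3,3} = (64·(-0.302709) − (-0.301500)) / 63 = -0.302728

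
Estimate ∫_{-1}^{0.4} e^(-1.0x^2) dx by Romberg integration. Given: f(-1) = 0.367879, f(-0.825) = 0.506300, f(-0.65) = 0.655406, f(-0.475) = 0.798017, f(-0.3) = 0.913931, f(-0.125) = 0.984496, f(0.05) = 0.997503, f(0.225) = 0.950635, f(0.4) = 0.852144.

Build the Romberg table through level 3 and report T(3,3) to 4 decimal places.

T(0,0) (trapezoid, 1 panel, h=1.4000): 0.854016
T(1,0) (trapezoid, 2 panels, h=0.7000): 1.066760
T(2,0) (trapezoid, 4 panels, h=0.3500): 1.111898
T(3,0) (trapezoid, 8 panels, h=0.1750): 1.122852
T(1,1) = 1.066760 + (1.066760 − 0.854016)/3 = 1.137675
T(2,1) = 1.111898 + (1.111898 − 1.066760)/3 = 1.126944
T(3,1) = 1.122852 + (1.122852 − 1.111898)/3 = 1.126503
T(2,2) = 1.126944 + (1.126944 − 1.137675)/15 = 1.126229
T(3,2) = 1.126503 + (1.126503 − 1.126944)/15 = 1.126474
T(3,3) = 1.126474 + (1.126474 − 1.126229)/63 = 1.126478

1.1265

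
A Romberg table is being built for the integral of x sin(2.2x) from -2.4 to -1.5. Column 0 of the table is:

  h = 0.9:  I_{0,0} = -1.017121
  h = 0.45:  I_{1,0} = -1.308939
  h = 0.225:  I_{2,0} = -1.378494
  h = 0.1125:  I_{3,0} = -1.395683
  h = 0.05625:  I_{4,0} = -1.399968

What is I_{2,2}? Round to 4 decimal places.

I_{1,1} = (4·(-1.308939) − (-1.017121)) / 3 = -1.406212
I_{2,1} = -1.378494 + (-1.378494 − (-1.308939))/3 = -1.401679
I_{2,2} = (16·(-1.401679) − (-1.406212)) / 15 = -1.401377

-1.4014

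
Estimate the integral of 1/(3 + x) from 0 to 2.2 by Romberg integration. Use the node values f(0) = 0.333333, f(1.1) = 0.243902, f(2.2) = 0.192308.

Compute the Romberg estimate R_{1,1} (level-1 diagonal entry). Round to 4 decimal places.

R_{0,0} (trapezoid, 1 panel, h=2.2000): 0.578205
R_{1,0} (trapezoid, 2 panels, h=1.1000): 0.557395
R_{1,1} = 0.557395 + (0.557395 − 0.578205)/3 = 0.550458

0.5505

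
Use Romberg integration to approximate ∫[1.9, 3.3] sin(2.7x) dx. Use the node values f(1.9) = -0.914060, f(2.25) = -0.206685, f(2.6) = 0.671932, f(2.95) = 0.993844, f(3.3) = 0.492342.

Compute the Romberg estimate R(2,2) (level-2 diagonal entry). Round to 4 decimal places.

0.4713

R(0,0) (trapezoid, 1 panel, h=1.4000): -0.295203
R(1,0) (trapezoid, 2 panels, h=0.7000): 0.322751
R(2,0) (trapezoid, 4 panels, h=0.3500): 0.436881
R(1,1) = 0.322751 + (0.322751 − (-0.295203))/3 = 0.528736
R(2,1) = 0.436881 + (0.436881 − 0.322751)/3 = 0.474924
R(2,2) = 0.474924 + (0.474924 − 0.528736)/15 = 0.471337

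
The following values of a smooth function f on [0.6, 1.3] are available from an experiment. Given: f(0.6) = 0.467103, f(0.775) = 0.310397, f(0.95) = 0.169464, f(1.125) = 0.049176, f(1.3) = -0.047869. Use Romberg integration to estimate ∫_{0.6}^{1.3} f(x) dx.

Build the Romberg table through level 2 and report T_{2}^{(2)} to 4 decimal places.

0.1281

T_{0}^{(0)} (trapezoid, 1 panel, h=0.7000): 0.146732
T_{1}^{(0)} (trapezoid, 2 panels, h=0.3500): 0.132678
T_{2}^{(0)} (trapezoid, 4 panels, h=0.1750): 0.129264
T_{1}^{(1)} = 0.132678 + (0.132678 − 0.146732)/3 = 0.127993
T_{2}^{(1)} = 0.129264 + (0.129264 − 0.132678)/3 = 0.128126
T_{2}^{(2)} = 0.128126 + (0.128126 − 0.127993)/15 = 0.128135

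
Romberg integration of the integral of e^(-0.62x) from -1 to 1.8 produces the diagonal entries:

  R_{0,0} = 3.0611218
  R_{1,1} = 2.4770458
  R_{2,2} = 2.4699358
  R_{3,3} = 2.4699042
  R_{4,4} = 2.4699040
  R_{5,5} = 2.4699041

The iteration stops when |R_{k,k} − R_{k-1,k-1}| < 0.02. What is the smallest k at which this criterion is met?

|R_{1,1} − R_{0,0}| = 0.5840760 ≥ 0.02
|R_{2,2} − R_{1,1}| = 0.0071100 < 0.02

k = 2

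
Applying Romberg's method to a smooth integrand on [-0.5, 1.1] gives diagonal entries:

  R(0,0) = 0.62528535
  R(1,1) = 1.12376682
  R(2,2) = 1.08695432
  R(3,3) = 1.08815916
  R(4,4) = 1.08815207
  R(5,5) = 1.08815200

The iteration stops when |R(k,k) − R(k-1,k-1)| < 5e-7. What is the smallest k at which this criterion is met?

k = 5

|R(1,1) − R(0,0)| = 0.49848147 ≥ 5e-7
|R(2,2) − R(1,1)| = 0.03681250 ≥ 5e-7
|R(3,3) − R(2,2)| = 0.00120484 ≥ 5e-7
|R(4,4) − R(3,3)| = 0.00000709 ≥ 5e-7
|R(5,5) − R(4,4)| = 0.00000007 < 5e-7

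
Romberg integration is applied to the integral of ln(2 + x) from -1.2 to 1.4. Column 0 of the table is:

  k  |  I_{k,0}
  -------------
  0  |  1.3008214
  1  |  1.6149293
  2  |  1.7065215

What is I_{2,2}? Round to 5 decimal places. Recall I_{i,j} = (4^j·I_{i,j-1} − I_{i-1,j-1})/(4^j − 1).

Richardson extrapolation on the trapezoidal column (denominator 4−1=3):
I_{1,1} = (4·1.6149293 − 1.3008214) / 3 = 1.7196319
I_{2,1} = 1.7065215 + (1.7065215 − 1.6149293)/3 = 1.7370522
I_{2,2} = (16·1.7370522 − 1.7196319) / 15 = 1.7382136

1.73821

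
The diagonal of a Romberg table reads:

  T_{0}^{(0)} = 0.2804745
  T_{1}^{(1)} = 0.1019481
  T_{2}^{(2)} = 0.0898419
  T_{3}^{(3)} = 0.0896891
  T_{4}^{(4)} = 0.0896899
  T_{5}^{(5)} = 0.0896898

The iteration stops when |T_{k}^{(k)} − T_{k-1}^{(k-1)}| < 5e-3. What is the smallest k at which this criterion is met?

k = 3

|T_{1}^{(1)} − T_{0}^{(0)}| = 0.1785264 ≥ 5e-3
|T_{2}^{(2)} − T_{1}^{(1)}| = 0.0121062 ≥ 5e-3
|T_{3}^{(3)} − T_{2}^{(2)}| = 0.0001528 < 5e-3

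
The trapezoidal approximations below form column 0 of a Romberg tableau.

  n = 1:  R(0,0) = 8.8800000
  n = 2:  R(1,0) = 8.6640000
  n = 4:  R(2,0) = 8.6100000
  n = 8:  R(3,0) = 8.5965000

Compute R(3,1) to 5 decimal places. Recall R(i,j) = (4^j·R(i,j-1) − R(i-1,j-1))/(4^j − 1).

Richardson extrapolation on the trapezoidal column (denominator 4−1=3):
R(3,1) = (4·8.5965000 − 8.6100000) / 3 = 8.5920000

8.59200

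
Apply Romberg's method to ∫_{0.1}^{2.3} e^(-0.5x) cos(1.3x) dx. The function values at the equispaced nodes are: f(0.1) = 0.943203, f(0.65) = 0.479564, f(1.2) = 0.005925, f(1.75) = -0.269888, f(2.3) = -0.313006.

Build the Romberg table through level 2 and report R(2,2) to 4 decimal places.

R(0,0) (trapezoid, 1 panel, h=2.2000): 0.693217
R(1,0) (trapezoid, 2 panels, h=1.1000): 0.353126
R(2,0) (trapezoid, 4 panels, h=0.5500): 0.291885
R(1,1) = 0.353126 + (0.353126 − 0.693217)/3 = 0.239762
R(2,1) = 0.291885 + (0.291885 − 0.353126)/3 = 0.271471
R(2,2) = 0.271471 + (0.271471 − 0.239762)/15 = 0.273585

0.2736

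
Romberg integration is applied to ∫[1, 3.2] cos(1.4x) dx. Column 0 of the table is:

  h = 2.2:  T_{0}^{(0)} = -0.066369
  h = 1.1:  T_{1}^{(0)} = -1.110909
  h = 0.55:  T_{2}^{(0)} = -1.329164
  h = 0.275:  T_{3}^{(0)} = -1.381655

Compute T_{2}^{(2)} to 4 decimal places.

T_{1}^{(1)} = -1.110909 + (-1.110909 − (-0.066369))/3 = -1.459089
T_{2}^{(1)} = (4·(-1.329164) − (-1.110909)) / 3 = -1.401916
T_{2}^{(2)} = (16·(-1.401916) − (-1.459089)) / 15 = -1.398104

-1.3981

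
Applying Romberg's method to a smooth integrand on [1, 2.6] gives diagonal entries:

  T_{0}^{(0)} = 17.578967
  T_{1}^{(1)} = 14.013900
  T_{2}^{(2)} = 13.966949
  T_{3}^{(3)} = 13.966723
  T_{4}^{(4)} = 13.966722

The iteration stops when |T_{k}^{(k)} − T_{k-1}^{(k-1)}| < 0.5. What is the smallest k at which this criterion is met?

k = 2

|T_{1}^{(1)} − T_{0}^{(0)}| = 3.565067 ≥ 0.5
|T_{2}^{(2)} − T_{1}^{(1)}| = 0.046951 < 0.5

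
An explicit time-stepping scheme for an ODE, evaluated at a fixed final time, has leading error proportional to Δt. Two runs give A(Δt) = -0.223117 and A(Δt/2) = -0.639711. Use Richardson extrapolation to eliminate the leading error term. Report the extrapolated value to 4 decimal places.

The leading error scales as Δt; refining by a factor of 2 reduces it by 2^1 = 2.
Extrapolated value = (2·A(Δt/2) − A(Δt)) / (2 − 1)
= (2·(-0.639711) − (-0.223117)) / 1
= -1.056305 / 1 = -1.056305

-1.0563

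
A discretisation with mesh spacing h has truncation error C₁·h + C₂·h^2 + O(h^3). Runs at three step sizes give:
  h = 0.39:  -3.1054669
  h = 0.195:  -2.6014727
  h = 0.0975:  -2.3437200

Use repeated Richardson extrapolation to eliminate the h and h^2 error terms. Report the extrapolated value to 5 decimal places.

First eliminate the h term (factor 2^1 = 2):
  B₁ = (2·(-2.6014727) − (-3.1054669))/1 = -2.0974785
  B₂ = (2·(-2.3437200) − (-2.6014727))/1 = -2.0859673
Then eliminate the h^2 term (factor 2^2 = 4):
  (4·(-2.0859673) − (-2.0974785))/3 = -2.0821302

-2.08213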